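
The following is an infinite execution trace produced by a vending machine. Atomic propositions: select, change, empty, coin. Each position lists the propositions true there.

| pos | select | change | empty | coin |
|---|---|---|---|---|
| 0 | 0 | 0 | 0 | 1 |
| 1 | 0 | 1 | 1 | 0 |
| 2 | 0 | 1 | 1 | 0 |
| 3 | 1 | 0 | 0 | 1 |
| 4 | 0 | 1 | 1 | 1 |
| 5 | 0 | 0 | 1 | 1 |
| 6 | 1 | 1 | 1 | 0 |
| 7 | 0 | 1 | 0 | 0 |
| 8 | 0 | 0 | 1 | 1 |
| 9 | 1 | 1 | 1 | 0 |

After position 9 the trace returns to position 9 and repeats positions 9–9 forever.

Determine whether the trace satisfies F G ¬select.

Does not hold

G ¬select is false at every position 0..9, so it never becomes true and F G ¬select fails.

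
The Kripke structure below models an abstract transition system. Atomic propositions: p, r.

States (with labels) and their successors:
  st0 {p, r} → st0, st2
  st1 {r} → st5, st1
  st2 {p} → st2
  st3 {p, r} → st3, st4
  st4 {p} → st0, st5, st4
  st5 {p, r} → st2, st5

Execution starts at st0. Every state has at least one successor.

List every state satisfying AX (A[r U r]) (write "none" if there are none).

{st1}

States satisfying A[r U r]: {st0, st1, st3, st5}.
States satisfying AX (A[r U r]): {st1}.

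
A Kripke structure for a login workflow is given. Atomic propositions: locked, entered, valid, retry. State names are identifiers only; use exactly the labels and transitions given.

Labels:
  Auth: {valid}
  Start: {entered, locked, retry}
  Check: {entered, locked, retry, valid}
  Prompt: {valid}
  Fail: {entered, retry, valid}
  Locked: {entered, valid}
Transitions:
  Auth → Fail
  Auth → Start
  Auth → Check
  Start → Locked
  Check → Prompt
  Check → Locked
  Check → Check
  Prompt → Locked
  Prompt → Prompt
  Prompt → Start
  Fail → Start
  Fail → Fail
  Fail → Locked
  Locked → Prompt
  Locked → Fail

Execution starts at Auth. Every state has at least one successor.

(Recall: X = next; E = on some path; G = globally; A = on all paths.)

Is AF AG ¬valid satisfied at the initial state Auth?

Does not hold

States satisfying AG ¬valid: ∅.
States satisfying AF AG ¬valid: ∅.
There is a path from Auth along which AG ¬valid never holds.
Auth ∉ Sat(AF AG ¬valid).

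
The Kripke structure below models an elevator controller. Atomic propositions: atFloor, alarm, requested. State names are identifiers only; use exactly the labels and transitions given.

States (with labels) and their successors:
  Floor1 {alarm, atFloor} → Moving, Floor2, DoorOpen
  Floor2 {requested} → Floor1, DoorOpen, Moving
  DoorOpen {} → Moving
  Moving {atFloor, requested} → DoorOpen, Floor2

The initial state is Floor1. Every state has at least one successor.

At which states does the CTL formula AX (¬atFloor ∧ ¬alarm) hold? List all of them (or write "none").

{Moving}

States satisfying ¬atFloor ∧ ¬alarm: {Floor2, DoorOpen}.
States satisfying AX (¬atFloor ∧ ¬alarm): {Moving}.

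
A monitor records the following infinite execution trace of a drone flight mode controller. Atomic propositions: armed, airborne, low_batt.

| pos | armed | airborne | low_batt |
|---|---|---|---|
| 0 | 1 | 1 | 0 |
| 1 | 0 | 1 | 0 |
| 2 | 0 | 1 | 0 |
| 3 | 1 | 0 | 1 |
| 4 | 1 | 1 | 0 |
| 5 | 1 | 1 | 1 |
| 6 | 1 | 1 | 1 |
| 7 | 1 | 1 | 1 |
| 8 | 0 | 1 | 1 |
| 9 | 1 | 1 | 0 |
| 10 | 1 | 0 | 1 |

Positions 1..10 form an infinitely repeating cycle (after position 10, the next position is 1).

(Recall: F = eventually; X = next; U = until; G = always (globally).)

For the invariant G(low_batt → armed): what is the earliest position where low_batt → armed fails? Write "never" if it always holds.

8

Check low_batt → armed at each position in order: 0 ✓, 1 ✓, 2 ✓, 3 ✓, 4 ✓, 5 ✓, 6 ✓, 7 ✓.
At position 8 the labels are {airborne, low_batt}, so low_batt → armed is false there. This is the first violation.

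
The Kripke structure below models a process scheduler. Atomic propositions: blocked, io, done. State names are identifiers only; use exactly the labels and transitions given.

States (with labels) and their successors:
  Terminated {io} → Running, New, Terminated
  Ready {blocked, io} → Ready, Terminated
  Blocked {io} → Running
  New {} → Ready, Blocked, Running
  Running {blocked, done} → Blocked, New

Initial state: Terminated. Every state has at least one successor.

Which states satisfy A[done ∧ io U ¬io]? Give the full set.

{New, Running}

States satisfying done ∧ io: ∅.
States satisfying ¬io: {New, Running}.
States satisfying A[done ∧ io U ¬io]: {New, Running}.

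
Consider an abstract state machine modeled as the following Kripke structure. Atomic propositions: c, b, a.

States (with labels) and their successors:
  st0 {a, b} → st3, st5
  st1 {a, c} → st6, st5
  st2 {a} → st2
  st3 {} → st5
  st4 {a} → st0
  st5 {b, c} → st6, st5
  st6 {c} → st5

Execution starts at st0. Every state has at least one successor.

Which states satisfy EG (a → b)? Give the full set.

States satisfying a → b: {st0, st3, st5, st6}.
States satisfying EG (a → b): {st0, st3, st5, st6}.

{st0, st3, st5, st6}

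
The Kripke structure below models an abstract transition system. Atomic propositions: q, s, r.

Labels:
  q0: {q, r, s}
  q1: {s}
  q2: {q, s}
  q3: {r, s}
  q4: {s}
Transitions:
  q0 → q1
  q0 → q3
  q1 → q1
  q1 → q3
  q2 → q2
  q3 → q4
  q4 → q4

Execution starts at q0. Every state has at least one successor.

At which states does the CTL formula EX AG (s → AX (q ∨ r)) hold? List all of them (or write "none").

{q2}

States satisfying AG (s → AX (q ∨ r)): {q2}.
States satisfying EX AG (s → AX (q ∨ r)): {q2}.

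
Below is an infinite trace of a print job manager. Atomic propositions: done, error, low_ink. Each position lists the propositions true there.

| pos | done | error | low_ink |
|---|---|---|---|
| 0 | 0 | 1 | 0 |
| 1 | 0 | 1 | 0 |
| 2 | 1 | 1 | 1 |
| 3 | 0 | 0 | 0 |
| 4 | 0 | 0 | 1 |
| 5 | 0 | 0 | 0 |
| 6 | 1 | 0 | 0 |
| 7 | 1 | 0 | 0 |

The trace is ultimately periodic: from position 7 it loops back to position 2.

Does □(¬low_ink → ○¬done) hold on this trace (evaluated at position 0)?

Does not hold

¬low_ink → ○¬done must hold at every position from 0 onward. It fails at position 1, so □(¬low_ink → ○¬done) is false.
Positions where ¬low_ink holds: 0, 1, 3, 5, 6, 7.
Check ○¬done at each: 0→ok, 1→fails, 3→ok, 5→fails, 6→fails, 7→fails.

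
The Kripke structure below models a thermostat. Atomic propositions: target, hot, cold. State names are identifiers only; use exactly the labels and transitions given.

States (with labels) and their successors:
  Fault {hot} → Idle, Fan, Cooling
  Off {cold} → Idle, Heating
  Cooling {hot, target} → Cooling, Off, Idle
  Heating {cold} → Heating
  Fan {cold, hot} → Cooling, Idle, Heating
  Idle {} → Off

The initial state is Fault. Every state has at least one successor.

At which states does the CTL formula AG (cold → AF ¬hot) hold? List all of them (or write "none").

{Off, Cooling, Heating, Idle}

States satisfying cold → AF ¬hot: {Fault, Off, Cooling, Heating, Idle}.
States satisfying AG (cold → AF ¬hot): {Off, Cooling, Heating, Idle}.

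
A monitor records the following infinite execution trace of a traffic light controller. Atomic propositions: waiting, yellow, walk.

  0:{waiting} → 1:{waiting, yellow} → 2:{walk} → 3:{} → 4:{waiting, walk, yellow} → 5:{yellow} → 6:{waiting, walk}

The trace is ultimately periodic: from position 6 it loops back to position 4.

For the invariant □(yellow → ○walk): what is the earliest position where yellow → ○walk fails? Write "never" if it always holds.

4

Check yellow → ○walk at each position in order: 0 ✓, 1 ✓, 2 ✓, 3 ✓.
At position 4 the labels are {waiting, walk, yellow} and the next position 5 has {yellow}, so yellow → ○walk is false there. This is the first violation.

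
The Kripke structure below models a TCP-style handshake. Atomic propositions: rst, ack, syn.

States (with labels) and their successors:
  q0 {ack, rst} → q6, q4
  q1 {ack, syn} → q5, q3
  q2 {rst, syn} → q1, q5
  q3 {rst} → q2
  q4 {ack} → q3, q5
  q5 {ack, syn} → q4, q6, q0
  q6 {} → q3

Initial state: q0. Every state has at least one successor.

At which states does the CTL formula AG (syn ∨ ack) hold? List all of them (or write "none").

none

States satisfying syn ∨ ack: {q0, q1, q2, q4, q5}.
States satisfying AG (syn ∨ ack): ∅.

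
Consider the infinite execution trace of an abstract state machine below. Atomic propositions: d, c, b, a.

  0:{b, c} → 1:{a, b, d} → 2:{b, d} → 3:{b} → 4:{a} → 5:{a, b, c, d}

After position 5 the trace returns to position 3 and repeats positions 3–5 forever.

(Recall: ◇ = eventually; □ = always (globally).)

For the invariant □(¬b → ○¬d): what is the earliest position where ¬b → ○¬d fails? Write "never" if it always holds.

4

Check ¬b → ○¬d at each position in order: 0 ✓, 1 ✓, 2 ✓, 3 ✓.
At position 4 the labels are {a} and the next position 5 has {a, b, c, d}, so ¬b → ○¬d is false there. This is the first violation.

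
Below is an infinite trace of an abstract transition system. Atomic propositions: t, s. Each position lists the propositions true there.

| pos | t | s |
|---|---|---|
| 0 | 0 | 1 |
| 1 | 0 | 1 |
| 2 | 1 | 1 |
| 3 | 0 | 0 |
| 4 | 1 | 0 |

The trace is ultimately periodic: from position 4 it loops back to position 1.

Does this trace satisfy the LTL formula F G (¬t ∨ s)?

G (¬t ∨ s) is false at every position 0..4, so it never becomes true and F G (¬t ∨ s) fails.

No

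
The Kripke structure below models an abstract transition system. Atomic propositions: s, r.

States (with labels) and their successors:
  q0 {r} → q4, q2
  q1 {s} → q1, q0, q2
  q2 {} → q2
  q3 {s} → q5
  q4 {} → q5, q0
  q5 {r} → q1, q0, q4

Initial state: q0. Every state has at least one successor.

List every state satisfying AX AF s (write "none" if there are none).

none

States satisfying AF s: {q1, q3}.
States satisfying AX AF s: ∅.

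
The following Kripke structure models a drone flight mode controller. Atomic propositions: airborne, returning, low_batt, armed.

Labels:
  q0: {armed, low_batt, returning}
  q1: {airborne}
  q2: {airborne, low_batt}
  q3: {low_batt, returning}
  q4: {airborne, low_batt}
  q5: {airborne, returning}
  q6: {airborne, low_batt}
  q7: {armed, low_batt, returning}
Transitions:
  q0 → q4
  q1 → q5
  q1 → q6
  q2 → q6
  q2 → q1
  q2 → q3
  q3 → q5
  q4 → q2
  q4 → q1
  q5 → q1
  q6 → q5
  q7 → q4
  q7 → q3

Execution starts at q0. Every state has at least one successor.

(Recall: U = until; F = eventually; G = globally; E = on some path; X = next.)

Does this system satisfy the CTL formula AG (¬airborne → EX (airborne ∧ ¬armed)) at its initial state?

States satisfying ¬airborne → EX (airborne ∧ ¬armed): {q0, q1, q2, q3, q4, q5, q6, q7}.
States satisfying AG (¬airborne → EX (airborne ∧ ¬armed)): {q0, q1, q2, q3, q4, q5, q6, q7}.
Every state reachable from q0 satisfies ¬airborne → EX (airborne ∧ ¬armed).
q0 ∈ Sat(AG (¬airborne → EX (airborne ∧ ¬armed))).

Yes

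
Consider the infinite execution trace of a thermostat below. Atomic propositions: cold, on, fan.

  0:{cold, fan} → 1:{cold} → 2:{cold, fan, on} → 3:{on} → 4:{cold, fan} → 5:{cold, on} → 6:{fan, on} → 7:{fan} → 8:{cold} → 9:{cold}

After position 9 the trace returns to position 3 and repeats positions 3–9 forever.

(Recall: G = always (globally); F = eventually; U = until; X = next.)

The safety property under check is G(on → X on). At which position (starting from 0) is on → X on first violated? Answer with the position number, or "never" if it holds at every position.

Check on → X on at each position in order: 0 ✓, 1 ✓, 2 ✓.
At position 3 the labels are {on} and the next position 4 has {cold, fan}, so on → X on is false there. This is the first violation.

3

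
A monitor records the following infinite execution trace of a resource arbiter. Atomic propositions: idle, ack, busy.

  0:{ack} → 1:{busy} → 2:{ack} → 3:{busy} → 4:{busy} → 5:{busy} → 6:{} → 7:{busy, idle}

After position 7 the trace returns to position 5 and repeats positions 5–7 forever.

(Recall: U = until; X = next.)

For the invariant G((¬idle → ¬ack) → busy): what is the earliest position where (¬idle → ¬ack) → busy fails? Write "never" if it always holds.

Check (¬idle → ¬ack) → busy at each position in order: 0 ✓, 1 ✓, 2 ✓, 3 ✓, 4 ✓, 5 ✓.
At position 6 the labels are {}, so (¬idle → ¬ack) → busy is false there. This is the first violation.

6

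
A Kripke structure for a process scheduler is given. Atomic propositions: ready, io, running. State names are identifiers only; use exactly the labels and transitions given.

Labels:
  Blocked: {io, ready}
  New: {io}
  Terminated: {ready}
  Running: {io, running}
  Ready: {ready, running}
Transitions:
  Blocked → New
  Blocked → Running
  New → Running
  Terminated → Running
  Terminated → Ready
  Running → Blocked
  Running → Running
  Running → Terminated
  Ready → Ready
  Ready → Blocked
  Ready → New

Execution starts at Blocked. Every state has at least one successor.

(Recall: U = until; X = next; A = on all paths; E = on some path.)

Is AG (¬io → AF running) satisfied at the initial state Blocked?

Yes

States satisfying ¬io → AF running: {Blocked, New, Terminated, Running, Ready}.
States satisfying AG (¬io → AF running): {Blocked, New, Terminated, Running, Ready}.
Every state reachable from Blocked satisfies ¬io → AF running.
Blocked ∈ Sat(AG (¬io → AF running)).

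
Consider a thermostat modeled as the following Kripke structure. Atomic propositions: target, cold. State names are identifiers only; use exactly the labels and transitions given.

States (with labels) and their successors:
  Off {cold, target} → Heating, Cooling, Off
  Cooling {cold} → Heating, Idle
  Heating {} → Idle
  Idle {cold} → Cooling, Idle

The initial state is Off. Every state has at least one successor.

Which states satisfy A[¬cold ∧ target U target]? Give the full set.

{Off}

States satisfying ¬cold ∧ target: ∅.
States satisfying target: {Off}.
States satisfying A[¬cold ∧ target U target]: {Off}.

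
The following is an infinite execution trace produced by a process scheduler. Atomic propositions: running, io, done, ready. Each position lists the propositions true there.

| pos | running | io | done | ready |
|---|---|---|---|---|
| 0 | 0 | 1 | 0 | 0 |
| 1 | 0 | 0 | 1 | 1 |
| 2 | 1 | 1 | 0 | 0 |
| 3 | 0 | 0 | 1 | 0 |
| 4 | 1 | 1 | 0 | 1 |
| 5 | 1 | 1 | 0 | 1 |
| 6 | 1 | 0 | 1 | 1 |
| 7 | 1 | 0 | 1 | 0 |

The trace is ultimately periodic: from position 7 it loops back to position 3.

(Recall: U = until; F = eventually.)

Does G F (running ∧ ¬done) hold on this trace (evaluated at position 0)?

F (running ∧ ¬done) holds at every position 0..7, and those are all positions ever visited, so G F (running ∧ ¬done) holds.

Yes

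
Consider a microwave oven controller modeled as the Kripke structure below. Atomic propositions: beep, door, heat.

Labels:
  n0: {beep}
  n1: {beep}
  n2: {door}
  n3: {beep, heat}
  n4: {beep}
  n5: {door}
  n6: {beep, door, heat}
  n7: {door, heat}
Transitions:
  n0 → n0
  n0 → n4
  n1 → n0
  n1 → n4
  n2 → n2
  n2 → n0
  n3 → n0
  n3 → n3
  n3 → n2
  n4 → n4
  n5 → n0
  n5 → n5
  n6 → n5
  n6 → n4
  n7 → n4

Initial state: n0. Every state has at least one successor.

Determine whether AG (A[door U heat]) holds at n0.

No

States satisfying A[door U heat]: {n3, n6, n7}.
States satisfying AG (A[door U heat]): ∅.
n0 is reachable from n0 and violates A[door U heat], so AG fails at n0.
n0 ∉ Sat(AG (A[door U heat])).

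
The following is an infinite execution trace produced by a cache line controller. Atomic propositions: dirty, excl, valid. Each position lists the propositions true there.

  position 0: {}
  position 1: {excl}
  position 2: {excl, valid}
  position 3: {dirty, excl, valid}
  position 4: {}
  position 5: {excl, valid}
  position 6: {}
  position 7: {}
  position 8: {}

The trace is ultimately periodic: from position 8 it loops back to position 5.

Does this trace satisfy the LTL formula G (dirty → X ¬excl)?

dirty → X ¬excl holds at every position 0..8, and those are all positions ever visited, so G (dirty → X ¬excl) holds.
Positions where dirty holds: 3.
Check X ¬excl at each: 3→ok.

Satisfied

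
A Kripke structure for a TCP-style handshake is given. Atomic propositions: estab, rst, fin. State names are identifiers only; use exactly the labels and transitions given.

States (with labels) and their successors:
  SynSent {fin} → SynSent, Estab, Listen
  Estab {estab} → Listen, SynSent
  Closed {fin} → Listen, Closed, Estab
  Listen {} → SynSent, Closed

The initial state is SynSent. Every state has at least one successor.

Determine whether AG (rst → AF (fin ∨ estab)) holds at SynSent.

Yes

States satisfying rst → AF (fin ∨ estab): {SynSent, Estab, Closed, Listen}.
States satisfying AG (rst → AF (fin ∨ estab)): {SynSent, Estab, Closed, Listen}.
Every state reachable from SynSent satisfies rst → AF (fin ∨ estab).
SynSent ∈ Sat(AG (rst → AF (fin ∨ estab))).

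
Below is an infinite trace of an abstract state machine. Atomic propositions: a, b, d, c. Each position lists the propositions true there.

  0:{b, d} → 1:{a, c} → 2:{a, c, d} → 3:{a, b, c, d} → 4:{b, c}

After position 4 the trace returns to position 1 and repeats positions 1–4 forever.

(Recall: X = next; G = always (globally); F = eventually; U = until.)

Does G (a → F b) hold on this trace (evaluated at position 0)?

Satisfied

a → F b holds at every position 0..4, and those are all positions ever visited, so G (a → F b) holds.
Positions where a holds: 1, 2, 3.
Check F b at each: 1→ok, 2→ok, 3→ok.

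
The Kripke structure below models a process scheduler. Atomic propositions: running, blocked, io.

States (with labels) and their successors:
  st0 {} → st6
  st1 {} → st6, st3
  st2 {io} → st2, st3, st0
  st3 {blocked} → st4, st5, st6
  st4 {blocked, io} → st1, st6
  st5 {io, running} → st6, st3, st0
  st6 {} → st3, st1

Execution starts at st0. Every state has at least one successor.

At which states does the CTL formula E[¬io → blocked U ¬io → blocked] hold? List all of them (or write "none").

{st2, st3, st4, st5}

States satisfying ¬io → blocked: {st2, st3, st4, st5}.
States satisfying E[¬io → blocked U ¬io → blocked]: {st2, st3, st4, st5}.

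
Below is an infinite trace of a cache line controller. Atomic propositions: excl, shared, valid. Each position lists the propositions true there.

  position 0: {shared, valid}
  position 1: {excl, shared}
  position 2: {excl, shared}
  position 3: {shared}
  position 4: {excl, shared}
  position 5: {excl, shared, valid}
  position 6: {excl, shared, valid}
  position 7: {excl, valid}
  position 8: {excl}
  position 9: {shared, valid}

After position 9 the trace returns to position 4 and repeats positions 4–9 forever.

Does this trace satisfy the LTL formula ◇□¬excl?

Does not hold

□¬excl is false at every position 0..9, so it never becomes true and ◇□¬excl fails.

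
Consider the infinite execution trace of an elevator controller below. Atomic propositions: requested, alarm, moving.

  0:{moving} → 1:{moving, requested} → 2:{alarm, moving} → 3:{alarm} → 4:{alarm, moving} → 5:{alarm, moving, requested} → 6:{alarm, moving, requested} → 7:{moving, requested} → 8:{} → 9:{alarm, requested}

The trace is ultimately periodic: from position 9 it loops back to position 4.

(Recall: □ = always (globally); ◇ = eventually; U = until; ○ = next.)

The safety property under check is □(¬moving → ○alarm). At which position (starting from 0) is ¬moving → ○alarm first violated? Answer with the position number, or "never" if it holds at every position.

¬moving → ○alarm holds at every position 0..9, and those are all the positions the trace ever visits, so the invariant □(¬moving → ○alarm) is never violated.

never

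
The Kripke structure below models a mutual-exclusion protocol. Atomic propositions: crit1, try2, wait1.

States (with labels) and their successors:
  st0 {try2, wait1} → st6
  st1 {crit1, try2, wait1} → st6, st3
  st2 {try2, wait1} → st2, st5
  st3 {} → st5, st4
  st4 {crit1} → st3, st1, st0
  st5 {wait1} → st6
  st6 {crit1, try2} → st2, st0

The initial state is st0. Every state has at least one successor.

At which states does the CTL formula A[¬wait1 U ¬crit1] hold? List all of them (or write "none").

States satisfying ¬wait1: {st3, st4, st6}.
States satisfying ¬crit1: {st0, st2, st3, st5}.
States satisfying A[¬wait1 U ¬crit1]: {st0, st2, st3, st5, st6}.

{st0, st2, st3, st5, st6}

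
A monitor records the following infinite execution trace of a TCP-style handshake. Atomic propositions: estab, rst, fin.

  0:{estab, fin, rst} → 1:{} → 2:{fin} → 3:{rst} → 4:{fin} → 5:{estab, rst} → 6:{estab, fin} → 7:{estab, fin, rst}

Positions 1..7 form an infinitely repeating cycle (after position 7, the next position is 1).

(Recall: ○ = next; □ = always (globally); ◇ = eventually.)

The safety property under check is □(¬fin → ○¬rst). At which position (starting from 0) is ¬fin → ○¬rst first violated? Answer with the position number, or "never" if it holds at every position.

never

¬fin → ○¬rst holds at every position 0..7, and those are all the positions the trace ever visits, so the invariant □(¬fin → ○¬rst) is never violated.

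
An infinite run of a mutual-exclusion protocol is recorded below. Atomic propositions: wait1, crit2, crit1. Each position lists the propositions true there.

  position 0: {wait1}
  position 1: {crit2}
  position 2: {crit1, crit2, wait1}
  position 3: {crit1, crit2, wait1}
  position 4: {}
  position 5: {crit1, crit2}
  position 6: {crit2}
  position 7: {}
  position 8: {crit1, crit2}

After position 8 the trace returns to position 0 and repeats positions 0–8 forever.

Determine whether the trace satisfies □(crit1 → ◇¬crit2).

Satisfied

crit1 → ◇¬crit2 holds at every position 0..8, and those are all positions ever visited, so □(crit1 → ◇¬crit2) holds.
Positions where crit1 holds: 2, 3, 5, 8.
Check ◇¬crit2 at each: 2→ok, 3→ok, 5→ok, 8→ok.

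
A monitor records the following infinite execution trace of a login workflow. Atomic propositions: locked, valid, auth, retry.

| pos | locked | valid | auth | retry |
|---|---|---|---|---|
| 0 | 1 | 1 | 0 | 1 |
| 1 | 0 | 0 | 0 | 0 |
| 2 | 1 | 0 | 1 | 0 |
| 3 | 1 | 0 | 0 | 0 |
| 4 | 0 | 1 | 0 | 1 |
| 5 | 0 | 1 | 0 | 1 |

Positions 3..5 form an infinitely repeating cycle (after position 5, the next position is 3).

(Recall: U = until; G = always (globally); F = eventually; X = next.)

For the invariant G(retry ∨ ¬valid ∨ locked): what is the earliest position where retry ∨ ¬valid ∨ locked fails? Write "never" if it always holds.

never

retry ∨ ¬valid ∨ locked holds at every position 0..5, and those are all the positions the trace ever visits, so the invariant G(retry ∨ ¬valid ∨ locked) is never violated.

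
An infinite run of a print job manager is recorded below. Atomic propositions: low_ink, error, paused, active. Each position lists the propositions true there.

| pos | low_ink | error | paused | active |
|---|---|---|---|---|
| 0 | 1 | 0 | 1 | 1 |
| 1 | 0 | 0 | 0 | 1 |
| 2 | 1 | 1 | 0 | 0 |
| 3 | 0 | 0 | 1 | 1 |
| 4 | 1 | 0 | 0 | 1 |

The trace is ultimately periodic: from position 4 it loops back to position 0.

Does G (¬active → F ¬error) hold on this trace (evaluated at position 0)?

¬active → F ¬error holds at every position 0..4, and those are all positions ever visited, so G (¬active → F ¬error) holds.
Positions where ¬active holds: 2.
Check F ¬error at each: 2→ok.

Yes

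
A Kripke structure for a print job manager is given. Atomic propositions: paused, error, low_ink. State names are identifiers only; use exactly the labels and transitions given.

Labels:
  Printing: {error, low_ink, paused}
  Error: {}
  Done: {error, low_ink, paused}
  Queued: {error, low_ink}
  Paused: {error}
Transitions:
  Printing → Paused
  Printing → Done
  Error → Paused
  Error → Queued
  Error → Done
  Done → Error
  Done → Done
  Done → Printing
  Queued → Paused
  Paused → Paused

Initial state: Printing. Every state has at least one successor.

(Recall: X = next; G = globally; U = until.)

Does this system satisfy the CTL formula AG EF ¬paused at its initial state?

States satisfying EF ¬paused: {Printing, Error, Done, Queued, Paused}.
States satisfying AG EF ¬paused: {Printing, Error, Done, Queued, Paused}.
Every state reachable from Printing satisfies EF ¬paused.
Printing ∈ Sat(AG EF ¬paused).

Holds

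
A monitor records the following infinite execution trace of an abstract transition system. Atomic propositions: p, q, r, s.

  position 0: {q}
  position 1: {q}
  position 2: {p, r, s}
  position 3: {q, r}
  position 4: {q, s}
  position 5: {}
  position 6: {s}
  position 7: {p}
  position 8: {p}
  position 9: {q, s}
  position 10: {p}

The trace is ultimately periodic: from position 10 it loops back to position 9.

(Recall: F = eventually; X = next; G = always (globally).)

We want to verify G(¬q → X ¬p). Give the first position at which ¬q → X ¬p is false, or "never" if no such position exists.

6

Check ¬q → X ¬p at each position in order: 0 ✓, 1 ✓, 2 ✓, 3 ✓, 4 ✓, 5 ✓.
At position 6 the labels are {s} and the next position 7 has {p}, so ¬q → X ¬p is false there. This is the first violation.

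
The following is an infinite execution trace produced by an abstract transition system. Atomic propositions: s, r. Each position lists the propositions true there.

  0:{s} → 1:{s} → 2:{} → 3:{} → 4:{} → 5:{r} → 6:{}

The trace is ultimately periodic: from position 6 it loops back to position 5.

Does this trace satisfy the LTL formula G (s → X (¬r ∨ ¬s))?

s → X (¬r ∨ ¬s) holds at every position 0..6, and those are all positions ever visited, so G (s → X (¬r ∨ ¬s)) holds.
Positions where s holds: 0, 1.
Check X (¬r ∨ ¬s) at each: 0→ok, 1→ok.

Holds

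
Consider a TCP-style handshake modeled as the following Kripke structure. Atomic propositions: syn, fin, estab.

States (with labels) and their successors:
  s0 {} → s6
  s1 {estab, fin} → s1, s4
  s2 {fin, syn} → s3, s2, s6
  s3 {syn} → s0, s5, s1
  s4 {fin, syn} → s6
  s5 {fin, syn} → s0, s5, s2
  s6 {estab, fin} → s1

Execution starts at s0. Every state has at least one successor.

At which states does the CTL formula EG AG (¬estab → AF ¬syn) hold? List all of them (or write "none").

{s0, s1, s4, s6}

States satisfying AG (¬estab → AF ¬syn): {s0, s1, s4, s6}.
States satisfying EG AG (¬estab → AF ¬syn): {s0, s1, s4, s6}.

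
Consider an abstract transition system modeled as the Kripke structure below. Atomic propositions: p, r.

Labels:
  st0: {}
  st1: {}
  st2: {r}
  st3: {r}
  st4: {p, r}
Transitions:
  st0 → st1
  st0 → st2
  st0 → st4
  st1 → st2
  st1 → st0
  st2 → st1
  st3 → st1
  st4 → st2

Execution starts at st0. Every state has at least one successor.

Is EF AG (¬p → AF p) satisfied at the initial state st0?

No

States satisfying AG (¬p → AF p): ∅.
States satisfying EF AG (¬p → AF p): ∅.
No suitable path/successor from st0 witnesses the formula.
st0 ∉ Sat(EF AG (¬p → AF p)).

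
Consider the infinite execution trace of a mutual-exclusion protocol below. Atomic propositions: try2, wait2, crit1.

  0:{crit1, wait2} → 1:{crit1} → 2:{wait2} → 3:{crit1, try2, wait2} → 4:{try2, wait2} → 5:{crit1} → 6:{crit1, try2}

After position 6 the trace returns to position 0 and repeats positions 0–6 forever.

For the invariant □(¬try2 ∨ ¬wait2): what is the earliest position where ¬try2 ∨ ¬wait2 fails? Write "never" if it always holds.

3

Check ¬try2 ∨ ¬wait2 at each position in order: 0 ✓, 1 ✓, 2 ✓.
At position 3 the labels are {crit1, try2, wait2}, so ¬try2 ∨ ¬wait2 is false there. This is the first violation.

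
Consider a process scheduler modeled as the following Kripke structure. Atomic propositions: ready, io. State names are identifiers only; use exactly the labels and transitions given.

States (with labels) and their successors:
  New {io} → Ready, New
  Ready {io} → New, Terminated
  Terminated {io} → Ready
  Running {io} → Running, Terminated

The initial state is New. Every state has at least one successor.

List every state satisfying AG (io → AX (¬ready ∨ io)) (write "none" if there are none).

States satisfying io → AX (¬ready ∨ io): {New, Ready, Terminated, Running}.
States satisfying AG (io → AX (¬ready ∨ io)): {New, Ready, Terminated, Running}.

{New, Ready, Terminated, Running}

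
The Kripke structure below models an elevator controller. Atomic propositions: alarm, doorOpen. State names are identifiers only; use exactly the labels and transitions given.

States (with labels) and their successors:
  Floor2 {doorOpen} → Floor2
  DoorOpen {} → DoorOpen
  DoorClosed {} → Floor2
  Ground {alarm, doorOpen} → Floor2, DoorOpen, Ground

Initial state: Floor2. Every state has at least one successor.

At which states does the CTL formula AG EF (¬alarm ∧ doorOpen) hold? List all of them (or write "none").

States satisfying EF (¬alarm ∧ doorOpen): {Floor2, DoorClosed, Ground}.
States satisfying AG EF (¬alarm ∧ doorOpen): {Floor2, DoorClosed}.

{Floor2, DoorClosed}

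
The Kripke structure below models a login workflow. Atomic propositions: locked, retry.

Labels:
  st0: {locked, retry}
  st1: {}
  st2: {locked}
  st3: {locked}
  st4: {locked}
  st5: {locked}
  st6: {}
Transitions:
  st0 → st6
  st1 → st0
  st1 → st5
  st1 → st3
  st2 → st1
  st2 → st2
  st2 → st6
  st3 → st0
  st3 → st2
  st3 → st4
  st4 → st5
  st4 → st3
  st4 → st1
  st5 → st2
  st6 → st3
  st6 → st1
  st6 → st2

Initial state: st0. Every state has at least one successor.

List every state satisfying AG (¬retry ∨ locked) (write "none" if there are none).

States satisfying ¬retry ∨ locked: {st0, st1, st2, st3, st4, st5, st6}.
States satisfying AG (¬retry ∨ locked): {st0, st1, st2, st3, st4, st5, st6}.

{st0, st1, st2, st3, st4, st5, st6}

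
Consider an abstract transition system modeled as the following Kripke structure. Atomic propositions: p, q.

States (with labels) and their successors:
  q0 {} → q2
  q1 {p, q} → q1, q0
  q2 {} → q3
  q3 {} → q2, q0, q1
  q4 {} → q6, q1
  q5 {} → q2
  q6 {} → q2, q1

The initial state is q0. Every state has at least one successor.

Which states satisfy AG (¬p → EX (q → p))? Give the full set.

{q0, q1, q2, q3, q4, q5, q6}

States satisfying ¬p → EX (q → p): {q0, q1, q2, q3, q4, q5, q6}.
States satisfying AG (¬p → EX (q → p)): {q0, q1, q2, q3, q4, q5, q6}.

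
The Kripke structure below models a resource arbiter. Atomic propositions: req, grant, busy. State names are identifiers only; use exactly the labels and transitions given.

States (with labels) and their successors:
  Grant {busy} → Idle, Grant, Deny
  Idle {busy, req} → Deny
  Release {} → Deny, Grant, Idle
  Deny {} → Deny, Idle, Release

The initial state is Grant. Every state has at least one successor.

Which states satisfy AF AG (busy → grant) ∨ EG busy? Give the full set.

States satisfying AG (busy → grant): ∅.
States satisfying AF AG (busy → grant): ∅.
States satisfying busy: {Grant, Idle}.
States satisfying EG busy: {Grant}.
States satisfying AF AG (busy → grant) ∨ EG busy: {Grant}.

{Grant}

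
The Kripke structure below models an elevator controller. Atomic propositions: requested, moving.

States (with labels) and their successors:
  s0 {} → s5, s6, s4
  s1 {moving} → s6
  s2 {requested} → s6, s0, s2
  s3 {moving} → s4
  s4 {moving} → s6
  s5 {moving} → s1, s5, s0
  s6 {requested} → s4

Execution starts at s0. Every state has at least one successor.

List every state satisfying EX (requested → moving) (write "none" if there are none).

States satisfying requested → moving: {s0, s1, s3, s4, s5}.
States satisfying EX (requested → moving): {s0, s2, s3, s5, s6}.

{s0, s2, s3, s5, s6}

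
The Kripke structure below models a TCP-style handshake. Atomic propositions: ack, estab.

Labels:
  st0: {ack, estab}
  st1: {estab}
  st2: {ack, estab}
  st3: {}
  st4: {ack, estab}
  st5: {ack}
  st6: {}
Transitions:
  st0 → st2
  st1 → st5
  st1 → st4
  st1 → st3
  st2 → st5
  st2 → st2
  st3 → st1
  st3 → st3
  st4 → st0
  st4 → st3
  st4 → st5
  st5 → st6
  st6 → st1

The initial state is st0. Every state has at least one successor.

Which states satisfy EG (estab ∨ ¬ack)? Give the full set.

States satisfying estab ∨ ¬ack: {st0, st1, st2, st3, st4, st6}.
States satisfying EG (estab ∨ ¬ack): {st0, st1, st2, st3, st4, st6}.

{st0, st1, st2, st3, st4, st6}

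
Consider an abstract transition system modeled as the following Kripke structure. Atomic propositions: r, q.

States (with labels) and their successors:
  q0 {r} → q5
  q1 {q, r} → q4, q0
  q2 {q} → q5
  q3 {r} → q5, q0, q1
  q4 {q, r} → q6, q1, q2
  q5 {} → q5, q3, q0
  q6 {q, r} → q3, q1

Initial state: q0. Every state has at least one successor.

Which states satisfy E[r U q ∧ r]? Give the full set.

States satisfying r: {q0, q1, q3, q4, q6}.
States satisfying q ∧ r: {q1, q4, q6}.
States satisfying E[r U q ∧ r]: {q1, q3, q4, q6}.

{q1, q3, q4, q6}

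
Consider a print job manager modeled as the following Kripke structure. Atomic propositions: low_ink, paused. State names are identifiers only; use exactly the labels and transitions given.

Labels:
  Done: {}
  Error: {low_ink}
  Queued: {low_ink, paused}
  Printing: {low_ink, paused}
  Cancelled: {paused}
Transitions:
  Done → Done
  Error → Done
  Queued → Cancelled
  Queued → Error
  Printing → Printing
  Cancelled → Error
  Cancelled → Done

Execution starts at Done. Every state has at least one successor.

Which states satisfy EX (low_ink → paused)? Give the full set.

{Done, Error, Queued, Printing, Cancelled}

States satisfying low_ink → paused: {Done, Queued, Printing, Cancelled}.
States satisfying EX (low_ink → paused): {Done, Error, Queued, Printing, Cancelled}.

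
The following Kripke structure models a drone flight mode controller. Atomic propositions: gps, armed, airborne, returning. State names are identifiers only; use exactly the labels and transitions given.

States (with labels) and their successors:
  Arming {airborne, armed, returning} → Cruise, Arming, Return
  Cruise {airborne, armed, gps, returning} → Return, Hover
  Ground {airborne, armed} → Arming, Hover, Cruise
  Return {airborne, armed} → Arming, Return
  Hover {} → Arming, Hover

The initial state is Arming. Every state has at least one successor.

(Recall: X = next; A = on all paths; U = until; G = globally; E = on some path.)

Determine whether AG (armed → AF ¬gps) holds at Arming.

Holds

States satisfying armed → AF ¬gps: {Arming, Cruise, Ground, Return, Hover}.
States satisfying AG (armed → AF ¬gps): {Arming, Cruise, Ground, Return, Hover}.
Every state reachable from Arming satisfies armed → AF ¬gps.
Arming ∈ Sat(AG (armed → AF ¬gps)).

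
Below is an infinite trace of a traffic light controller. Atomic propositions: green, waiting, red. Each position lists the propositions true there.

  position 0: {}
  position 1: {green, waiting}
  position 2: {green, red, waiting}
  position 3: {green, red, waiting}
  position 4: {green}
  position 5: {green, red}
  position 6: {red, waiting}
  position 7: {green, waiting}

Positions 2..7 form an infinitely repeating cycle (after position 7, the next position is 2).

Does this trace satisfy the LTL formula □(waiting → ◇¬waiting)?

waiting → ◇¬waiting holds at every position 0..7, and those are all positions ever visited, so □(waiting → ◇¬waiting) holds.
Positions where waiting holds: 1, 2, 3, 6, 7.
Check ◇¬waiting at each: 1→ok, 2→ok, 3→ok, 6→ok, 7→ok.

Holds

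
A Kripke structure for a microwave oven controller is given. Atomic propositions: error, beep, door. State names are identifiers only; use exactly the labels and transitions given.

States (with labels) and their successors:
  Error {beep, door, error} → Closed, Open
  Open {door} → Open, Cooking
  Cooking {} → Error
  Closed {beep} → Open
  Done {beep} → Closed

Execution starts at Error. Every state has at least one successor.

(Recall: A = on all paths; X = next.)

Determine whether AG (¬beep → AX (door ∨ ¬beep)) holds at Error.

Holds

States satisfying ¬beep → AX (door ∨ ¬beep): {Error, Open, Cooking, Closed, Done}.
States satisfying AG (¬beep → AX (door ∨ ¬beep)): {Error, Open, Cooking, Closed, Done}.
Every state reachable from Error satisfies ¬beep → AX (door ∨ ¬beep).
Error ∈ Sat(AG (¬beep → AX (door ∨ ¬beep))).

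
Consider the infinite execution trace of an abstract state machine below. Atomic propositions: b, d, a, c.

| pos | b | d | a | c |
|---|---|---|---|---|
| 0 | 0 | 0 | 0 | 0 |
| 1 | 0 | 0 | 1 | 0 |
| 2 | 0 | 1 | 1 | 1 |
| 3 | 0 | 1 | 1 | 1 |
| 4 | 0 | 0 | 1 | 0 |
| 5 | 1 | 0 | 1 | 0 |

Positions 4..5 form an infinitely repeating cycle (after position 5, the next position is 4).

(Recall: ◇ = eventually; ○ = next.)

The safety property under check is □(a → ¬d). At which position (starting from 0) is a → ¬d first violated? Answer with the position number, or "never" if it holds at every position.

2

Check a → ¬d at each position in order: 0 ✓, 1 ✓.
At position 2 the labels are {a, c, d}, so a → ¬d is false there. This is the first violation.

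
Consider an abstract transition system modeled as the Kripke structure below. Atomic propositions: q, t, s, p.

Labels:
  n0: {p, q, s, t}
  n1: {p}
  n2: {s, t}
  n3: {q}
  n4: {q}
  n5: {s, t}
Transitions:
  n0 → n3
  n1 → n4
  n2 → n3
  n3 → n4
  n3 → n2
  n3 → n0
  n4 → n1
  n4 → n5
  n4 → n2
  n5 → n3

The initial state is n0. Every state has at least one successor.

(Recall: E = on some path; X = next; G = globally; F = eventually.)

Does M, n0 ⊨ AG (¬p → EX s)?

No

States satisfying ¬p → EX s: {n0, n1, n3, n4}.
States satisfying AG (¬p → EX s): ∅.
n2 is reachable from n0 and violates ¬p → EX s, so AG fails at n0.
n0 ∉ Sat(AG (¬p → EX s)).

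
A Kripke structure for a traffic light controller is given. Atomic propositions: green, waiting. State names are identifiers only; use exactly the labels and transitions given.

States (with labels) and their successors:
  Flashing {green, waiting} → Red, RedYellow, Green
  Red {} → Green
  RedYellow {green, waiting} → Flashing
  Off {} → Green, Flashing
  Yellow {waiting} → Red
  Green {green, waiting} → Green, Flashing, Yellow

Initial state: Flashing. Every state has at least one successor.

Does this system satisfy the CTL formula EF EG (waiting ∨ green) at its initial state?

States satisfying EG (waiting ∨ green): {Flashing, RedYellow, Green}.
States satisfying EF EG (waiting ∨ green): {Flashing, Red, RedYellow, Off, Yellow, Green}.
Some path from Flashing reaches a state where EG (waiting ∨ green) holds.
Flashing ∈ Sat(EF EG (waiting ∨ green)).

Satisfied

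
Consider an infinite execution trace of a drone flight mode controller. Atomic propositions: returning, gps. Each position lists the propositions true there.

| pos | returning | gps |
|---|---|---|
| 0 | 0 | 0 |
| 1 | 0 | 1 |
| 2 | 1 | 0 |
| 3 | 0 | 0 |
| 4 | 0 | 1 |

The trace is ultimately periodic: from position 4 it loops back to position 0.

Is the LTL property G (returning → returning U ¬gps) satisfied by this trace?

returning → returning U ¬gps holds at every position 0..4, and those are all positions ever visited, so G (returning → returning U ¬gps) holds.
Positions where returning holds: 2.
Check returning U ¬gps at each: 2→ok.

Satisfied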